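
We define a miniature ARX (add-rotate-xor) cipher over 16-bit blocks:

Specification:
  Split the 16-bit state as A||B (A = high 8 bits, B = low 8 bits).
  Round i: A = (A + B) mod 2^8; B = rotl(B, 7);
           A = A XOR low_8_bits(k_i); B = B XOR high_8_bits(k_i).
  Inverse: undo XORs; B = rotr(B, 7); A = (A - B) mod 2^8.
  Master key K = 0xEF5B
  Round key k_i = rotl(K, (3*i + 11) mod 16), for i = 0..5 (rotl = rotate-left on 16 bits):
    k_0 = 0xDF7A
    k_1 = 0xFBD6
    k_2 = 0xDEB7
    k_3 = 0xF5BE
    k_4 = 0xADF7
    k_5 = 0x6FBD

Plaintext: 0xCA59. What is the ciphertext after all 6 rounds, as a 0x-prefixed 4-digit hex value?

s_0 = plaintext = 0xCA59
s_1 = Round(s_0, k_0) = 0x5973
s_2 = Round(s_1, k_1) = 0x1A42
s_3 = Round(s_2, k_2) = 0xEBFF
s_4 = Round(s_3, k_3) = 0x540A
s_5 = Round(s_4, k_4) = 0xA9A8
s_6 = Round(s_5, k_5) = 0xEC3B

0xEC3B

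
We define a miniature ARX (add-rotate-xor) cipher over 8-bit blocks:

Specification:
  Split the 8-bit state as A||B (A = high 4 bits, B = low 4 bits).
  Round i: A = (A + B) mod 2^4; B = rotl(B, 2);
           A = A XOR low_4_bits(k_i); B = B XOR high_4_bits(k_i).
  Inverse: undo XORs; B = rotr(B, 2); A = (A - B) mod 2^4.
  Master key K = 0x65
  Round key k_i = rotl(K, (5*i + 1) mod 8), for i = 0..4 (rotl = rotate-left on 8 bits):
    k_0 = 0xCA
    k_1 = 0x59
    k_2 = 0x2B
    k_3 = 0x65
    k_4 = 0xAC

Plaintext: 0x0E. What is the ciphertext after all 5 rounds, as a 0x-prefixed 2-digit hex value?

s_0 = plaintext = 0x0E
s_1 = Round(s_0, k_0) = 0x47
s_2 = Round(s_1, k_1) = 0x28
s_3 = Round(s_2, k_2) = 0x10
s_4 = Round(s_3, k_3) = 0x46
s_5 = Round(s_4, k_4) = 0x63

0x63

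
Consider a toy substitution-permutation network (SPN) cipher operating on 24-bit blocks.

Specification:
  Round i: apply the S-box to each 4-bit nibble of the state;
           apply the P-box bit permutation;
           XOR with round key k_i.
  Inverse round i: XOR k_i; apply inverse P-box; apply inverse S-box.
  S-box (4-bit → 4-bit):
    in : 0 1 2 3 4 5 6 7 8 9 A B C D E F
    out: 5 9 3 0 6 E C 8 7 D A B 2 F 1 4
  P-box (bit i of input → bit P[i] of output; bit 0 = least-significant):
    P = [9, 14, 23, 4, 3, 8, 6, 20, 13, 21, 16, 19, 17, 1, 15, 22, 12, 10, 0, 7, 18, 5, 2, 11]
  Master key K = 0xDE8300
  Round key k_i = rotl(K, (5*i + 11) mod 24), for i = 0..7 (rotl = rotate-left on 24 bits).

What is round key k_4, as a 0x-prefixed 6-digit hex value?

K = 0xDE8300
k_0 = rotl(K, (5*0+11) mod 24) = rotl(K, 11) = 0x1806F4
k_1 = rotl(K, (5*1+11) mod 24) = rotl(K, 16) = 0x00DE83
k_2 = rotl(K, (5*2+11) mod 24) = rotl(K, 21) = 0x1BD060
k_3 = rotl(K, (5*3+11) mod 24) = rotl(K, 2) = 0x7A0C03
k_4 = rotl(K, (5*4+11) mod 24) = rotl(K, 7) = 0x41806F

0x41806F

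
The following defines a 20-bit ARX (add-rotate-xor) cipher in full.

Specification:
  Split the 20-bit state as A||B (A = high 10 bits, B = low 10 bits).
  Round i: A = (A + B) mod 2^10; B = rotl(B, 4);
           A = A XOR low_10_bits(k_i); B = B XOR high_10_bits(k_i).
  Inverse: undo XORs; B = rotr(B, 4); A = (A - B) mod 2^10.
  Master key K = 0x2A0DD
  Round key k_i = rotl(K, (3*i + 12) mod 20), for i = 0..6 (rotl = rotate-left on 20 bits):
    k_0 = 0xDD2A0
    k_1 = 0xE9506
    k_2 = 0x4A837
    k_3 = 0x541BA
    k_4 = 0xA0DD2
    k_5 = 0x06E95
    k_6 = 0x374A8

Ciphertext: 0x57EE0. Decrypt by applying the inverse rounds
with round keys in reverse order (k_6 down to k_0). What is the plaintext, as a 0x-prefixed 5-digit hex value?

0x4045B

s_0 = ciphertext = 0x57EE0
s_1 = InvRound(s_0, k_6) = 0xA5363
s_2 = InvRound(s_1, k_5) = 0x72A37
s_3 = InvRound(s_2, k_4) = 0xC350B
s_4 = InvRound(s_3, k_3) = 0xFCAC5
s_5 = InvRound(s_4, k_2) = 0xF1FFE
s_6 = InvRound(s_5, k_1) = 0xFF2C5
s_7 = InvRound(s_6, k_0) = 0x4045B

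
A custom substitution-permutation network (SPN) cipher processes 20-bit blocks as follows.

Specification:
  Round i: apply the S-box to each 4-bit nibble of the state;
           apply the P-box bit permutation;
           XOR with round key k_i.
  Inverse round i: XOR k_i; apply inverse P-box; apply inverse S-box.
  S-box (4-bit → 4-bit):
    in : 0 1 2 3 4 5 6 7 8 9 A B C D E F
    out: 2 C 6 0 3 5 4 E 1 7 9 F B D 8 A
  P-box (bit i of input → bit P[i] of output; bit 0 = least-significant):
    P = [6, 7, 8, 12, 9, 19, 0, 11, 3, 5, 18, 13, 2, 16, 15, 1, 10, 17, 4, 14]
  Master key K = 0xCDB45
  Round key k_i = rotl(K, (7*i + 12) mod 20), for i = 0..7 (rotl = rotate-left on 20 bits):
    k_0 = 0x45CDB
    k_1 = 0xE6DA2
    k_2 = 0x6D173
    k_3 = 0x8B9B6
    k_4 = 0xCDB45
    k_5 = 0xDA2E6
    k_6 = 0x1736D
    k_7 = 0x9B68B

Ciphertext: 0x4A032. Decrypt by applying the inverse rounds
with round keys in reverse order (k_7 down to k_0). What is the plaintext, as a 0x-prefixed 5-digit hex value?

0x67BBA

s_0 = ciphertext = 0x4A032
s_1 = InvRound(s_0, k_7) = 0x5099F
s_2 = InvRound(s_1, k_6) = 0x1E7AC
s_3 = InvRound(s_2, k_5) = 0xAE505
s_4 = InvRound(s_3, k_4) = 0x431AA
s_5 = InvRound(s_4, k_3) = 0x655F3
s_6 = InvRound(s_5, k_2) = 0x86330
s_7 = InvRound(s_6, k_1) = 0x9E6A0
s_8 = InvRound(s_7, k_0) = 0x67BBA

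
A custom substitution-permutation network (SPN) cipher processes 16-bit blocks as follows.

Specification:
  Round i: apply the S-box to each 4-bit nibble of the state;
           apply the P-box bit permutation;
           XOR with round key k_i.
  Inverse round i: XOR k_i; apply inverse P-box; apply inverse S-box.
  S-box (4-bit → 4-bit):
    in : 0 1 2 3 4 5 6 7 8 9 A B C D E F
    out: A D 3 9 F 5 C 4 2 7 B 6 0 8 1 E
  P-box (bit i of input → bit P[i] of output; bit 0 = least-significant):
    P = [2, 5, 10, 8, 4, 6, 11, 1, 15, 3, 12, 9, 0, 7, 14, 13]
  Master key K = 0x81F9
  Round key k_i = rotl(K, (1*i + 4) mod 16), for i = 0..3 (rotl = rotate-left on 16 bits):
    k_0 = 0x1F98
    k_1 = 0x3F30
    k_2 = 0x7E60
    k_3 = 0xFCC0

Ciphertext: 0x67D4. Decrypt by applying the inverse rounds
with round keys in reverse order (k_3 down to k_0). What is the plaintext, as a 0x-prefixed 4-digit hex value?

0x419F

s_0 = ciphertext = 0x67D4
s_1 = InvRound(s_0, k_3) = 0xC153
s_2 = InvRound(s_1, k_2) = 0x311F
s_3 = InvRound(s_2, k_1) = 0xE069
s_4 = InvRound(s_3, k_0) = 0x419F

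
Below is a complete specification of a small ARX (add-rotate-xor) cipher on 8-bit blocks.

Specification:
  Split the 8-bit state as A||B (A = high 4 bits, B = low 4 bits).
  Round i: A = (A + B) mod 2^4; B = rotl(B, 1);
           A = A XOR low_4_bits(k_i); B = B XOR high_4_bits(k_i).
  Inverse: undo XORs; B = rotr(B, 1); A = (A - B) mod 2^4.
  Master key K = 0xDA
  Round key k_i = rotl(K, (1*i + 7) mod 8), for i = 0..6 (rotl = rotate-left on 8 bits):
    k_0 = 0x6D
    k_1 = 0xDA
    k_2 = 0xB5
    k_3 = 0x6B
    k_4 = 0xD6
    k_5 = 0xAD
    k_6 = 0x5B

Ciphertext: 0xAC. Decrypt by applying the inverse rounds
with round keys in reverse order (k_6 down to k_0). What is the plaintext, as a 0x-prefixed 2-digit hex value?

s_0 = ciphertext = 0xAC
s_1 = InvRound(s_0, k_6) = 0x5C
s_2 = InvRound(s_1, k_5) = 0x53
s_3 = InvRound(s_2, k_4) = 0xC7
s_4 = InvRound(s_3, k_3) = 0xF8
s_5 = InvRound(s_4, k_2) = 0x19
s_6 = InvRound(s_5, k_1) = 0x92
s_7 = InvRound(s_6, k_0) = 0x22

0x22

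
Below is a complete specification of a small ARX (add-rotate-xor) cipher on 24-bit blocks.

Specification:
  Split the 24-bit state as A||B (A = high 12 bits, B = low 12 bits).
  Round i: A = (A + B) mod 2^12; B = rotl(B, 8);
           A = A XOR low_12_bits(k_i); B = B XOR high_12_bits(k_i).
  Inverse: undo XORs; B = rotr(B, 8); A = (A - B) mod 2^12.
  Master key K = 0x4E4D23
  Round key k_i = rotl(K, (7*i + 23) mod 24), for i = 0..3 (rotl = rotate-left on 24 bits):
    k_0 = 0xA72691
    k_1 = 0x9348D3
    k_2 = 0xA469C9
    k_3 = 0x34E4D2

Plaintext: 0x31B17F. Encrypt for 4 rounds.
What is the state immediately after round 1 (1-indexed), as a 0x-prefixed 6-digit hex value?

s_0 = plaintext = 0x31B17F
s_1 = Round(s_0, k_0) = 0x20B565
s_2 = Round(s_1, k_1) = 0xFA3C62
s_3 = Round(s_2, k_2) = 0x5CC880
s_4 = Round(s_3, k_3) = 0xA9E3C6

0x20B565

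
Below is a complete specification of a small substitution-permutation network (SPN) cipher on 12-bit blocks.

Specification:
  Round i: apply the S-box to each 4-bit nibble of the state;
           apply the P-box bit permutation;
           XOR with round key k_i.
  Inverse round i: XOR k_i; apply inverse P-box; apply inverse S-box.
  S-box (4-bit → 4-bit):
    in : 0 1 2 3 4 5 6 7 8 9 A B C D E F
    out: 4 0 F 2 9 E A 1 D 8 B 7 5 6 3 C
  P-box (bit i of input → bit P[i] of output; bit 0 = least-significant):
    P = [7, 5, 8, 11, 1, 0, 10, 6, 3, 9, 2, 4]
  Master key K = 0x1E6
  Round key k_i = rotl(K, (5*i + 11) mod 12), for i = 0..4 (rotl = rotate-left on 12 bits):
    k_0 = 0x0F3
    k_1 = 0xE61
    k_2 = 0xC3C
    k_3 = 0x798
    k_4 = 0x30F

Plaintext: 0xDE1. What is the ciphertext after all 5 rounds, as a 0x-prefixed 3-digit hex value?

s_0 = plaintext = 0xDE1
s_1 = Round(s_0, k_0) = 0x2F4
s_2 = Round(s_1, k_1) = 0x0BD
s_3 = Round(s_2, k_2) = 0x91B
s_4 = Round(s_3, k_3) = 0x628
s_5 = Round(s_4, k_4) = 0xCDC

0xCDC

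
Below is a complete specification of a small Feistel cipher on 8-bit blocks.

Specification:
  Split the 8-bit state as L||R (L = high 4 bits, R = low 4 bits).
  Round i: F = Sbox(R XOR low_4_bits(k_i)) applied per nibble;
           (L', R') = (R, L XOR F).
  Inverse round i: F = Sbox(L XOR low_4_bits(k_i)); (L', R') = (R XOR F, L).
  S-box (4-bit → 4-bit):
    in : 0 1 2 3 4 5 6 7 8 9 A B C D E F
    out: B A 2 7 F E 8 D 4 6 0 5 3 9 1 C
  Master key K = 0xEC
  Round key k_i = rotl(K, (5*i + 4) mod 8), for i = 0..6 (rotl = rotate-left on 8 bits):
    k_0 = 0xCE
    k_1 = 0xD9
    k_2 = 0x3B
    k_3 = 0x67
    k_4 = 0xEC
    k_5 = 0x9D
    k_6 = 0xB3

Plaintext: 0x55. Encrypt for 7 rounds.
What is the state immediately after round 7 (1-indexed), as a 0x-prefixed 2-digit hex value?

0xD1

s_0 = plaintext = 0x55
s_1 = Round(s_0, k_0) = 0x50
s_2 = Round(s_1, k_1) = 0x03
s_3 = Round(s_2, k_2) = 0x34
s_4 = Round(s_3, k_3) = 0x44
s_5 = Round(s_4, k_4) = 0x40
s_6 = Round(s_5, k_5) = 0x0D
s_7 = Round(s_6, k_6) = 0xD1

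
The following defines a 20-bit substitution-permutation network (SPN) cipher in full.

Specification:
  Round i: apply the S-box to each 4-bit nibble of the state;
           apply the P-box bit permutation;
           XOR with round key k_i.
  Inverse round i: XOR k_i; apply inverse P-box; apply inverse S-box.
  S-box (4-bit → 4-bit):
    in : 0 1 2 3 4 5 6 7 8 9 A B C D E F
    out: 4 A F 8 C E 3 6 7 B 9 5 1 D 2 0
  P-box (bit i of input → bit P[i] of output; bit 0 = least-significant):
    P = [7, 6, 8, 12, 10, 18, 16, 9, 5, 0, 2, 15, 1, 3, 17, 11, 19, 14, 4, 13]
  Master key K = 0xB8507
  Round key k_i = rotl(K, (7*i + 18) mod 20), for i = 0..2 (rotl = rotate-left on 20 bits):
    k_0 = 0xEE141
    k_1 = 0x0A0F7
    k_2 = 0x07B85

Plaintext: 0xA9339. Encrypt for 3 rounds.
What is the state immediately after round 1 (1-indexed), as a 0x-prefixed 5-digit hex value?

0x65B8B

s_0 = plaintext = 0xA9339
s_1 = Round(s_0, k_0) = 0x65B8B
s_2 = Round(s_1, k_1) = 0xFED5B
s_3 = Round(s_2, k_2) = 0x5F829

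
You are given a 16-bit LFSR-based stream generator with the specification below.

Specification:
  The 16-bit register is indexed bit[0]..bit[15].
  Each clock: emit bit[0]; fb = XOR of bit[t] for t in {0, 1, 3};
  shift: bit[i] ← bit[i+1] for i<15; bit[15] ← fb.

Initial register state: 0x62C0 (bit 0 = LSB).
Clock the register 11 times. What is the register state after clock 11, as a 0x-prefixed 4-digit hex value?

0xFF0C

reg_0 = 0x62C0
clock 1: out=0, reg = 0x3160
clock 2: out=0, reg = 0x18B0
clock 3: out=0, reg = 0x0C58
clock 4: out=0, reg = 0x862C
clock 5: out=0, reg = 0xC316
clock 6: out=0, reg = 0xE18B
clock 7: out=1, reg = 0xF0C5
clock 8: out=1, reg = 0xF862
clock 9: out=0, reg = 0xFC31
clock 10: out=1, reg = 0xFE18
clock 11: out=0, reg = 0xFF0C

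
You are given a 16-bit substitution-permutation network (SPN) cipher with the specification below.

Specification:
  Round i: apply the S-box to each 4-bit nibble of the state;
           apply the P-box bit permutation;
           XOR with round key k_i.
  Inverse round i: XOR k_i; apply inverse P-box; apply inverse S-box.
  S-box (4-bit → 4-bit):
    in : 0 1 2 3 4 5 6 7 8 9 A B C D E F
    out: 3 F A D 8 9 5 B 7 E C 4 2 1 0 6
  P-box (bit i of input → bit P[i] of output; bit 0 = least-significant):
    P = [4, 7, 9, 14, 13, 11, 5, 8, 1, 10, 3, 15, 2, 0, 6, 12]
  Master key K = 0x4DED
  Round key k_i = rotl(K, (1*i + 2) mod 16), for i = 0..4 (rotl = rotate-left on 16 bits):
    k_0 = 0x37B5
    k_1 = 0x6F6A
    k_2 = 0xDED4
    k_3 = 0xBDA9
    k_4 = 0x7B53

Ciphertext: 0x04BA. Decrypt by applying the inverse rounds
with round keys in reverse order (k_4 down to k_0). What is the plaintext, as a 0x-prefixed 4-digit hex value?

0x981A

s_0 = ciphertext = 0x04BA
s_1 = InvRound(s_0, k_4) = 0x9F19
s_2 = InvRound(s_1, k_3) = 0xEE68
s_3 = InvRound(s_2, k_2) = 0x5B60
s_4 = InvRound(s_3, k_1) = 0x48DE
s_5 = InvRound(s_4, k_0) = 0x981A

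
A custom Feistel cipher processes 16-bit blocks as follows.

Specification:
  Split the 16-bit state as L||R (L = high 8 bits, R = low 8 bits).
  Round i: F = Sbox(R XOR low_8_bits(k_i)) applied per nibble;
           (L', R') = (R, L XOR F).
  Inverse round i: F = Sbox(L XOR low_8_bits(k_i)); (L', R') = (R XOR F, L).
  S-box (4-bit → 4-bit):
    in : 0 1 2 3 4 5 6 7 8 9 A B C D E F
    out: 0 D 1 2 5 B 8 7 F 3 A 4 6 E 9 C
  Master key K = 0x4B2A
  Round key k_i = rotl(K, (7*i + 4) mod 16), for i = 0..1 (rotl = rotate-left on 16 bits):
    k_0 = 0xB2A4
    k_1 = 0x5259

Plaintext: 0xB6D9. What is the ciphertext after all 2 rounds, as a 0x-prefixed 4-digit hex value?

s_0 = plaintext = 0xB6D9
s_1 = Round(s_0, k_0) = 0xD9C8
s_2 = Round(s_1, k_1) = 0xC8E4

0xC8E4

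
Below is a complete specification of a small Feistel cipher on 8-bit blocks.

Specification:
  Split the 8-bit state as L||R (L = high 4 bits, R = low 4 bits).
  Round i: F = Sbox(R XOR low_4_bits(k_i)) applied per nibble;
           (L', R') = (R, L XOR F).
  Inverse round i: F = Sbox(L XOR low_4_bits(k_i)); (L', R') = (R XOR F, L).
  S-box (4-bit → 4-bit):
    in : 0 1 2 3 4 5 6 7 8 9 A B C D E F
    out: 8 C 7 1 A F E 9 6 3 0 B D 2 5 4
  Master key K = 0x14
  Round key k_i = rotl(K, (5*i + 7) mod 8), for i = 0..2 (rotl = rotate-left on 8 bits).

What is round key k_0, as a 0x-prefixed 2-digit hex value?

0x0A

K = 0x14
k_0 = rotl(K, (5*0+7) mod 8) = rotl(K, 7) = 0x0A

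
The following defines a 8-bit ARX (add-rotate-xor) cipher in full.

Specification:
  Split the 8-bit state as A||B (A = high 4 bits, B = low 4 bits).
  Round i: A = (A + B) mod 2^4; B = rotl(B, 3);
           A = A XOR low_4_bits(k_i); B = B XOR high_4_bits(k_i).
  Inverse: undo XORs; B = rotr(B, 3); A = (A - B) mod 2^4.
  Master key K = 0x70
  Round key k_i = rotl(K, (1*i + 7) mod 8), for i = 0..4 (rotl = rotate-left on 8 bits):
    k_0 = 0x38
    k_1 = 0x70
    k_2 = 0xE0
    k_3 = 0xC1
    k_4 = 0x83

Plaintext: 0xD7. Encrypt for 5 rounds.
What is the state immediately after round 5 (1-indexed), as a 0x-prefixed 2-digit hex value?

s_0 = plaintext = 0xD7
s_1 = Round(s_0, k_0) = 0xC8
s_2 = Round(s_1, k_1) = 0x43
s_3 = Round(s_2, k_2) = 0x77
s_4 = Round(s_3, k_3) = 0xF7
s_5 = Round(s_4, k_4) = 0x53

0x53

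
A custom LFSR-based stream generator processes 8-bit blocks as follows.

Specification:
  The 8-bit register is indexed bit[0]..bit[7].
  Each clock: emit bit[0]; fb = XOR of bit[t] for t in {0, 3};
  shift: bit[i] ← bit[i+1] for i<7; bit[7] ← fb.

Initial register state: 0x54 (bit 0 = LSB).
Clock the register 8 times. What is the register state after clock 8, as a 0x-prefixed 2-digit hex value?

reg_0 = 0x54
clock 1: out=0, reg = 0x2A
clock 2: out=0, reg = 0x95
clock 3: out=1, reg = 0xCA
clock 4: out=0, reg = 0xE5
clock 5: out=1, reg = 0xF2
clock 6: out=0, reg = 0x79
clock 7: out=1, reg = 0x3C
clock 8: out=0, reg = 0x9E

0x9E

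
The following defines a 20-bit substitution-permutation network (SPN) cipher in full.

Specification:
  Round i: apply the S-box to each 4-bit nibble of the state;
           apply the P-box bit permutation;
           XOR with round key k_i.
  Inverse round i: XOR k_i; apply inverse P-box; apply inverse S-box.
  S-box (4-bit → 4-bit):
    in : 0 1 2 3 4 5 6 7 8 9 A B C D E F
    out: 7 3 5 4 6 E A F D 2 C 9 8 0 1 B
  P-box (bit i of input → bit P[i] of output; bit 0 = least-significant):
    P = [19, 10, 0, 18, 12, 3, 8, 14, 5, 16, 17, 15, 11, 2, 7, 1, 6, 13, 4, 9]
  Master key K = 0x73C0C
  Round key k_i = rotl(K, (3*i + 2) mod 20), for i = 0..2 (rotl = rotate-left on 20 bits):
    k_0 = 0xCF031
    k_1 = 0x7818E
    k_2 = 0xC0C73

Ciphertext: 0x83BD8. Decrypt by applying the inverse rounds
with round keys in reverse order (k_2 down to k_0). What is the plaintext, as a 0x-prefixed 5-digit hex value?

0x01282

s_0 = ciphertext = 0x83BD8
s_1 = InvRound(s_0, k_2) = 0x6AE05
s_2 = InvRound(s_1, k_1) = 0x68944
s_3 = InvRound(s_2, k_0) = 0x01282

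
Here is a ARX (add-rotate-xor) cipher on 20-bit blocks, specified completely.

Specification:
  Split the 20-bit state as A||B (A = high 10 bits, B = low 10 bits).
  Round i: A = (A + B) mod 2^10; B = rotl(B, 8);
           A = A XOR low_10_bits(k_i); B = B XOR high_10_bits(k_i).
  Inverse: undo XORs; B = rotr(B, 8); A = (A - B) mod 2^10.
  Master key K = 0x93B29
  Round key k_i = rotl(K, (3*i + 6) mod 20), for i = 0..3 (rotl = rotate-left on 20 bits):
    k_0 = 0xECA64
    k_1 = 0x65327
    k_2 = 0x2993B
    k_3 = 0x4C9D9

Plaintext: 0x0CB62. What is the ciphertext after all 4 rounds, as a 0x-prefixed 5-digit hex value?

s_0 = plaintext = 0x0CB62
s_1 = Round(s_0, k_0) = 0x7C16A
s_2 = Round(s_1, k_1) = 0x1F7CE
s_3 = Round(s_2, k_2) = 0x5C255
s_4 = Round(s_3, k_3) = 0x870A7

0x870A7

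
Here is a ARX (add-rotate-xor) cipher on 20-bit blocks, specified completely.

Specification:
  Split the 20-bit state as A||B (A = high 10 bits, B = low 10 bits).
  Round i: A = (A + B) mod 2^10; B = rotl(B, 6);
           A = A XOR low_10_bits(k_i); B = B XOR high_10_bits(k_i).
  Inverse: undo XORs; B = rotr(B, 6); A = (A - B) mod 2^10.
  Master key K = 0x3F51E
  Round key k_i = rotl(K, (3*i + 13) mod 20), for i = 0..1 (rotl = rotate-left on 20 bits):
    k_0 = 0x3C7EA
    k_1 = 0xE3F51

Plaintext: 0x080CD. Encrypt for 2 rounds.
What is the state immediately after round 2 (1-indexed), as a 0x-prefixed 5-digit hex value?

0x654F4

s_0 = plaintext = 0x080CD
s_1 = Round(s_0, k_0) = 0xC1FBD
s_2 = Round(s_1, k_1) = 0x654F4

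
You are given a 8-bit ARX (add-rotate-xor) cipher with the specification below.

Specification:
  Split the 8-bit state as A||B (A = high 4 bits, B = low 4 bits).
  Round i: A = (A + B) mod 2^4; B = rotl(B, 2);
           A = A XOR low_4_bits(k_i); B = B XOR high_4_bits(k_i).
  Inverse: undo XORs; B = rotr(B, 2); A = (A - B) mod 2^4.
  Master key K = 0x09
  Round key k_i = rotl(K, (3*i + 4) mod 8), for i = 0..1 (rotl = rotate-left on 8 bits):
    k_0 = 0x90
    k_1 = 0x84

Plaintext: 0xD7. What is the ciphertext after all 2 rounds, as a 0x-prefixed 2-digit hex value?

s_0 = plaintext = 0xD7
s_1 = Round(s_0, k_0) = 0x44
s_2 = Round(s_1, k_1) = 0xC9

0xC9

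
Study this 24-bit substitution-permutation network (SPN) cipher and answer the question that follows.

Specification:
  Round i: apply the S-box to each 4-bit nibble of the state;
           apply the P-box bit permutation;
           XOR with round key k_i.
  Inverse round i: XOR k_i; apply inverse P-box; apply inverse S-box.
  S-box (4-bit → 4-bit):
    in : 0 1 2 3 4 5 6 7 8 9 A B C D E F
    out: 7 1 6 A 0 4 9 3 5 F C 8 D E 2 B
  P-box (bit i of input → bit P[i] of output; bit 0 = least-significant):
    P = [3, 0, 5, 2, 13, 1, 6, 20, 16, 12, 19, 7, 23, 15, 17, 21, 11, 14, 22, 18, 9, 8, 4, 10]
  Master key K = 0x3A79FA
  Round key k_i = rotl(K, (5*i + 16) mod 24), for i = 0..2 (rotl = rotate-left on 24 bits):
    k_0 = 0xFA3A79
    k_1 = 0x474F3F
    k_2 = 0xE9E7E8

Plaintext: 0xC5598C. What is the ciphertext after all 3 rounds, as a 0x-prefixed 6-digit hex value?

0xBD7937

s_0 = plaintext = 0xC5598C
s_1 = Round(s_0, k_0) = 0xB10C85
s_2 = Round(s_1, k_1) = 0xCCE3DF
s_3 = Round(s_2, k_2) = 0xBD7937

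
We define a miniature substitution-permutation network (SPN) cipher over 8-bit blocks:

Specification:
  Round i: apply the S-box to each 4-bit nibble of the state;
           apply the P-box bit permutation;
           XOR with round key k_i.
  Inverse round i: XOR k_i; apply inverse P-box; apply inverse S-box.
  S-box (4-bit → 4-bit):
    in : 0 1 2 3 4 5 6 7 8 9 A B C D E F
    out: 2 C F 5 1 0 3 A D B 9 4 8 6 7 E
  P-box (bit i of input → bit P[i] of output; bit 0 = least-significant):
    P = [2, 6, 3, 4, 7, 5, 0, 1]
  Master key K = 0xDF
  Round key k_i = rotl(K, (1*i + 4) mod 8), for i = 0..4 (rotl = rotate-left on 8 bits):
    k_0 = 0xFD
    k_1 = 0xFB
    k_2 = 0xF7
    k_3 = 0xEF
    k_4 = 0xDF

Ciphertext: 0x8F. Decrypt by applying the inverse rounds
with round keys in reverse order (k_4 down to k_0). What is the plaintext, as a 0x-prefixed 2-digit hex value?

s_0 = ciphertext = 0x8F
s_1 = InvRound(s_0, k_4) = 0x57
s_2 = InvRound(s_1, k_3) = 0x61
s_3 = InvRound(s_2, k_2) = 0xAA
s_4 = InvRound(s_3, k_1) = 0xB7
s_5 = InvRound(s_4, k_0) = 0xCD

0xCD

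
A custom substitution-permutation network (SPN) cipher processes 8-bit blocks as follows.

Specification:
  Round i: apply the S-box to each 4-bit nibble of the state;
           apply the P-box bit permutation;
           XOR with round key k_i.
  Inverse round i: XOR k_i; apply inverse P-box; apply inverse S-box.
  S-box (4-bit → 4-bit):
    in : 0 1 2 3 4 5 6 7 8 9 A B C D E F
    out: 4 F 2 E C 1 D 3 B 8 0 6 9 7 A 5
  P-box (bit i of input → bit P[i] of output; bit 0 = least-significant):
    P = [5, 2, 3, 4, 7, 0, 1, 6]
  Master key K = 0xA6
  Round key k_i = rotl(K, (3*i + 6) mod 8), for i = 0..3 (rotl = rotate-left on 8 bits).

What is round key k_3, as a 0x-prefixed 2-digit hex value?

0x53

K = 0xA6
k_0 = rotl(K, (3*0+6) mod 8) = rotl(K, 6) = 0xA9
k_1 = rotl(K, (3*1+6) mod 8) = rotl(K, 1) = 0x4D
k_2 = rotl(K, (3*2+6) mod 8) = rotl(K, 4) = 0x6A
k_3 = rotl(K, (3*3+6) mod 8) = rotl(K, 7) = 0x53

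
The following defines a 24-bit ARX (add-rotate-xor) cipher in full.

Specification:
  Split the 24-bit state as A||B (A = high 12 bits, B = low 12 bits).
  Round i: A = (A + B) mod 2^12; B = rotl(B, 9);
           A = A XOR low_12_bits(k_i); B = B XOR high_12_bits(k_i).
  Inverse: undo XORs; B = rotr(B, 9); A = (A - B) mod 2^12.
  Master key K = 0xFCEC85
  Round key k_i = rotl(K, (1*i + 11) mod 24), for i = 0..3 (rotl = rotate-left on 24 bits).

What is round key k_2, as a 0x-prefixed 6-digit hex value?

0x90BF9D

K = 0xFCEC85
k_0 = rotl(K, (1*0+11) mod 24) = rotl(K, 11) = 0x642FE7
k_1 = rotl(K, (1*1+11) mod 24) = rotl(K, 12) = 0xC85FCE
k_2 = rotl(K, (1*2+11) mod 24) = rotl(K, 13) = 0x90BF9D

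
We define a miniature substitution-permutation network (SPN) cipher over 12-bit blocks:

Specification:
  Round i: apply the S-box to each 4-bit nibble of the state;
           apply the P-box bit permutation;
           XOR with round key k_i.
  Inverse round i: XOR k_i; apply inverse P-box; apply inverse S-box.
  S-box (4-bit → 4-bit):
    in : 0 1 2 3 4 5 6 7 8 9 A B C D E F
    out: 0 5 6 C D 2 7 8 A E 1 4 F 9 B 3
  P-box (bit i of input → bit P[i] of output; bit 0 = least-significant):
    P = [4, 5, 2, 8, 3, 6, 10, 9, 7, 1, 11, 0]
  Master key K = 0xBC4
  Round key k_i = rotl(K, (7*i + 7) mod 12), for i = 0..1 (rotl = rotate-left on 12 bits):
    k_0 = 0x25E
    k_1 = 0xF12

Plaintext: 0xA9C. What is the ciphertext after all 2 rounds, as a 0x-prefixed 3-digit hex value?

0xF08

s_0 = plaintext = 0xA9C
s_1 = Round(s_0, k_0) = 0x5AA
s_2 = Round(s_1, k_1) = 0xF08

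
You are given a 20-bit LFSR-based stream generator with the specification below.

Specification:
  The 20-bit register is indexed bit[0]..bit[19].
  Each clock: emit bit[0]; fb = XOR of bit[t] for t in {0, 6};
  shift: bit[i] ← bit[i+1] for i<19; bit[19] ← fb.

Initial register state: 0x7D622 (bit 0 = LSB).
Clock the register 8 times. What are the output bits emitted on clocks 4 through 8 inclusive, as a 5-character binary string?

00100

reg_0 = 0x7D622
clock 1: out=0, reg = 0x3EB11
clock 2: out=1, reg = 0x9F588
clock 3: out=0, reg = 0x4FAC4
clock 4: out=0, reg = 0xA7D62
clock 5: out=0, reg = 0xD3EB1
clock 6: out=1, reg = 0xE9F58
clock 7: out=0, reg = 0xF4FAC
clock 8: out=0, reg = 0x7A7D6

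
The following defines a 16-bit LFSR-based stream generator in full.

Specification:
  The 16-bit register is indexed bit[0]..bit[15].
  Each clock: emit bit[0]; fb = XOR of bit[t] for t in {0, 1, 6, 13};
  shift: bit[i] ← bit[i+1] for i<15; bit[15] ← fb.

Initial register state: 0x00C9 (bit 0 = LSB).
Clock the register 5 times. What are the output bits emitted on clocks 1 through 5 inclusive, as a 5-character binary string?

reg_0 = 0x00C9
clock 1: out=1, reg = 0x0064
clock 2: out=0, reg = 0x8032
clock 3: out=0, reg = 0xC019
clock 4: out=1, reg = 0xE00C
clock 5: out=0, reg = 0xF006

10010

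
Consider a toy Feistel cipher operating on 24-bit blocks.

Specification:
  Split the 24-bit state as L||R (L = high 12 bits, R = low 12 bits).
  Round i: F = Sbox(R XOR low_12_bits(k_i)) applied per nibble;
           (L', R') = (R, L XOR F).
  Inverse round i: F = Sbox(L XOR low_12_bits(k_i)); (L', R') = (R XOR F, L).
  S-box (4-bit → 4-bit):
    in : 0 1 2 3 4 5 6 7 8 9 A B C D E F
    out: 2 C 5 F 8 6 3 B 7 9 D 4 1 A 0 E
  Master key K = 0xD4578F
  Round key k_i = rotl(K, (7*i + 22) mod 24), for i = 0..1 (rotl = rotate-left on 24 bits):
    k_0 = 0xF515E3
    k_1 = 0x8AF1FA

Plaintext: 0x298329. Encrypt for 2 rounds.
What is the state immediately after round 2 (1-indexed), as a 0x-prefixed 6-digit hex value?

0x185197

s_0 = plaintext = 0x298329
s_1 = Round(s_0, k_0) = 0x329185
s_2 = Round(s_1, k_1) = 0x185197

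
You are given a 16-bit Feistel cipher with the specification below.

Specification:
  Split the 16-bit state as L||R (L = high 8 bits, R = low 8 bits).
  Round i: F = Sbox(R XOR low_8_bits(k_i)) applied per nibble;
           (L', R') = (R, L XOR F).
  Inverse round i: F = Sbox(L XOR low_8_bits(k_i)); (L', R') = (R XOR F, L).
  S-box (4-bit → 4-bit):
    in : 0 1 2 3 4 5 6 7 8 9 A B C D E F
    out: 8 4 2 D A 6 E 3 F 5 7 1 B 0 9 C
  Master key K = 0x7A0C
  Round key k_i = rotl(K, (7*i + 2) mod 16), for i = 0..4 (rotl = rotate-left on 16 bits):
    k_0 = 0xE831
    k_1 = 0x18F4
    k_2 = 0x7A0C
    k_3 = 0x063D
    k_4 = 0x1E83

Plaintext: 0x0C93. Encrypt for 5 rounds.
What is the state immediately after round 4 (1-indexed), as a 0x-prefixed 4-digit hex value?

s_0 = plaintext = 0x0C93
s_1 = Round(s_0, k_0) = 0x937E
s_2 = Round(s_1, k_1) = 0x7E64
s_3 = Round(s_2, k_2) = 0x6491
s_4 = Round(s_3, k_3) = 0x911F
s_5 = Round(s_4, k_4) = 0x1FCA

0x911F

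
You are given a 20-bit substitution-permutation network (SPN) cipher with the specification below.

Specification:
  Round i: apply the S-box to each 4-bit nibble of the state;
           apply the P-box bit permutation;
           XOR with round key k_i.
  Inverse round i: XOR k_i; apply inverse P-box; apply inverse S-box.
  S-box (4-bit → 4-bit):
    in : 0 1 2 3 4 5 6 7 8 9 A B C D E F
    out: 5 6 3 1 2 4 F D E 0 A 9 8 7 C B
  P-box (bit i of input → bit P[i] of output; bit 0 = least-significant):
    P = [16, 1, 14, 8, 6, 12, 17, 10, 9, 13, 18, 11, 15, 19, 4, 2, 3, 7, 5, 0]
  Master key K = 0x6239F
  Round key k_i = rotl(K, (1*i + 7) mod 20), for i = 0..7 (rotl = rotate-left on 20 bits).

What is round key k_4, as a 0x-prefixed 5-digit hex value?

0xCFB11

K = 0x6239F
k_0 = rotl(K, (1*0+7) mod 20) = rotl(K, 7) = 0x1CFB1
k_1 = rotl(K, (1*1+7) mod 20) = rotl(K, 8) = 0x39F62
k_2 = rotl(K, (1*2+7) mod 20) = rotl(K, 9) = 0x73EC4
k_3 = rotl(K, (1*3+7) mod 20) = rotl(K, 10) = 0xE7D88
k_4 = rotl(K, (1*4+7) mod 20) = rotl(K, 11) = 0xCFB11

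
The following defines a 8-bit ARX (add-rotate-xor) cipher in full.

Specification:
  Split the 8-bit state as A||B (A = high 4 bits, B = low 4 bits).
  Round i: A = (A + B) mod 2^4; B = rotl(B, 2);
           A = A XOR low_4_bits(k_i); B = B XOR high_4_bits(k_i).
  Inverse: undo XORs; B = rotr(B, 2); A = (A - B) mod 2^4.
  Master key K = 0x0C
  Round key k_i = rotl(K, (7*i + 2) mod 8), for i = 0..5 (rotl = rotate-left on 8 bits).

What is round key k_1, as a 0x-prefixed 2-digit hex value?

0x18

K = 0x0C
k_0 = rotl(K, (7*0+2) mod 8) = rotl(K, 2) = 0x30
k_1 = rotl(K, (7*1+2) mod 8) = rotl(K, 1) = 0x18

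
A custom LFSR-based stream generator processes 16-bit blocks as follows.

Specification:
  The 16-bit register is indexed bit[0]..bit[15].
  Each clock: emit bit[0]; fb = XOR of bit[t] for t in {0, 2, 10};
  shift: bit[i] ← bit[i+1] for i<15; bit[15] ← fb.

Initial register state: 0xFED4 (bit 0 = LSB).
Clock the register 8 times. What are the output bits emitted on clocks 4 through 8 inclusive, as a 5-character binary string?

01011

reg_0 = 0xFED4
clock 1: out=0, reg = 0x7F6A
clock 2: out=0, reg = 0xBFB5
clock 3: out=1, reg = 0xDFDA
clock 4: out=0, reg = 0xEFED
clock 5: out=1, reg = 0xF7F6
clock 6: out=0, reg = 0x7BFB
clock 7: out=1, reg = 0xBDFD
clock 8: out=1, reg = 0xDEFE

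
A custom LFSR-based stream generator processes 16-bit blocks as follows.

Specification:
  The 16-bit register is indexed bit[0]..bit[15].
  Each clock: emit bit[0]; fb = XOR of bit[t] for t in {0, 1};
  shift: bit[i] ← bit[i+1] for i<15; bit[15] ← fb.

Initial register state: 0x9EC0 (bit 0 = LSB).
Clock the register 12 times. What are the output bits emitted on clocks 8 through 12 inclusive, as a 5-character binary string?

10111

reg_0 = 0x9EC0
clock 1: out=0, reg = 0x4F60
clock 2: out=0, reg = 0x27B0
clock 3: out=0, reg = 0x13D8
clock 4: out=0, reg = 0x09EC
clock 5: out=0, reg = 0x04F6
clock 6: out=0, reg = 0x827B
clock 7: out=1, reg = 0x413D
clock 8: out=1, reg = 0xA09E
clock 9: out=0, reg = 0xD04F
clock 10: out=1, reg = 0x6827
clock 11: out=1, reg = 0x3413
clock 12: out=1, reg = 0x1A09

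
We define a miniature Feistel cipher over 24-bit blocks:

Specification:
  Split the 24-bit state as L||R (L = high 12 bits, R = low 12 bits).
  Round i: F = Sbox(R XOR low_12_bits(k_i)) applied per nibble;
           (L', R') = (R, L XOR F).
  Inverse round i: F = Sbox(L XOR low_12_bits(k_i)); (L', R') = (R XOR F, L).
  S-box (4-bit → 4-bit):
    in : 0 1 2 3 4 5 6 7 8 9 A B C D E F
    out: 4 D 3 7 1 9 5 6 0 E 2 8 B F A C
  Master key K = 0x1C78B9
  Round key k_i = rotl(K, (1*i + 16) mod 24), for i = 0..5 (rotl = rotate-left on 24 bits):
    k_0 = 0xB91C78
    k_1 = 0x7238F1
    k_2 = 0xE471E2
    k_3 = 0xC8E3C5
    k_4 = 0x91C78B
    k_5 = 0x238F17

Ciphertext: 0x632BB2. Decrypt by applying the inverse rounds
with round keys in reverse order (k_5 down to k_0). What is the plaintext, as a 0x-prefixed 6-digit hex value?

0x8C4433

s_0 = ciphertext = 0x632BB2
s_1 = InvRound(s_0, k_5) = 0x58B632
s_2 = InvRound(s_1, k_4) = 0x57658B
s_3 = InvRound(s_2, k_3) = 0x00C576
s_4 = InvRound(s_3, k_2) = 0x8DC00C
s_5 = InvRound(s_4, k_1) = 0x4338DC
s_6 = InvRound(s_5, k_0) = 0x8C4433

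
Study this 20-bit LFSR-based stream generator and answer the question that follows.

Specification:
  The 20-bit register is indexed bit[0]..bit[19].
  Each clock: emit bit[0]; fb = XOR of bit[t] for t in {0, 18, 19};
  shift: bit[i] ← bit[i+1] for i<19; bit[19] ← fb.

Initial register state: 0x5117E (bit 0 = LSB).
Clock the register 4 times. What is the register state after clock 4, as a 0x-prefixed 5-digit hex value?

0x95117

reg_0 = 0x5117E
clock 1: out=0, reg = 0xA88BF
clock 2: out=1, reg = 0x5445F
clock 3: out=1, reg = 0x2A22F
clock 4: out=1, reg = 0x95117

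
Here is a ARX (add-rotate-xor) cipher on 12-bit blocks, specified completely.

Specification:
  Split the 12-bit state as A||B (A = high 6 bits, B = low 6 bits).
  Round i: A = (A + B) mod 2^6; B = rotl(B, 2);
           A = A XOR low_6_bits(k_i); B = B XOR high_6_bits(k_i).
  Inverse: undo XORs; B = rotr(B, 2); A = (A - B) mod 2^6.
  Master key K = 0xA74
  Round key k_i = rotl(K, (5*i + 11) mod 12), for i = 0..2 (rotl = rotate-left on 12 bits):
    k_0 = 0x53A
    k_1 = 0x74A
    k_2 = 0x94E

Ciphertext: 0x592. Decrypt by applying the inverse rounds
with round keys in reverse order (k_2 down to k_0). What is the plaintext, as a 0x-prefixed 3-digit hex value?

s_0 = ciphertext = 0x592
s_1 = InvRound(s_0, k_2) = 0x6FD
s_2 = InvRound(s_1, k_1) = 0x248
s_3 = InvRound(s_2, k_0) = 0xB07

0xB07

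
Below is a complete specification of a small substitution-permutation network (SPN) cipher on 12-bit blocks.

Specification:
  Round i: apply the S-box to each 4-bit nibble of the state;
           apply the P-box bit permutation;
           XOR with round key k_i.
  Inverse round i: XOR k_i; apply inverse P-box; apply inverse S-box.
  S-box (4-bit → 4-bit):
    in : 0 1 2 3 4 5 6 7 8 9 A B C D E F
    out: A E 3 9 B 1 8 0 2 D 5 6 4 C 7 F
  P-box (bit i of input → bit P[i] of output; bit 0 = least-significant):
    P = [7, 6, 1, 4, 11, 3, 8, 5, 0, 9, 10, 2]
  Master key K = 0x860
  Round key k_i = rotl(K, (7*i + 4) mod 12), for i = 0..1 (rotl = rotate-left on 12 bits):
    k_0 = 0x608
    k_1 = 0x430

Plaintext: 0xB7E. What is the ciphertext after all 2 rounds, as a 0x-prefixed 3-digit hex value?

0x7B6

s_0 = plaintext = 0xB7E
s_1 = Round(s_0, k_0) = 0x0CA
s_2 = Round(s_1, k_1) = 0x7B6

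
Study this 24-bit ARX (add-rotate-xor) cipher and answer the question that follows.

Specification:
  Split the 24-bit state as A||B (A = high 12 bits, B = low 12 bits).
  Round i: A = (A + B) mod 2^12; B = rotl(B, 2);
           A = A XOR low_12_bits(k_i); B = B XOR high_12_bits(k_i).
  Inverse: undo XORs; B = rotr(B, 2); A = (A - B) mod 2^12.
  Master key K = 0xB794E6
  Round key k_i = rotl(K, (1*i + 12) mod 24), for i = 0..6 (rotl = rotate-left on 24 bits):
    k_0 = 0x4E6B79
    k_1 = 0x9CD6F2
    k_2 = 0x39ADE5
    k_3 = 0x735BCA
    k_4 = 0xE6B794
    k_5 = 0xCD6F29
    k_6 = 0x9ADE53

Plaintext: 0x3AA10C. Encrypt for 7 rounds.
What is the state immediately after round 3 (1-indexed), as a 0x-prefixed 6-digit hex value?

s_0 = plaintext = 0x3AA10C
s_1 = Round(s_0, k_0) = 0xFCF0D6
s_2 = Round(s_1, k_1) = 0x657A95
s_3 = Round(s_2, k_2) = 0xD099CC
s_4 = Round(s_3, k_3) = 0xD1F007
s_5 = Round(s_4, k_4) = 0xAB2E77
s_6 = Round(s_5, k_5) = 0x600509
s_7 = Round(s_6, k_6) = 0x55AD88

0xD099CC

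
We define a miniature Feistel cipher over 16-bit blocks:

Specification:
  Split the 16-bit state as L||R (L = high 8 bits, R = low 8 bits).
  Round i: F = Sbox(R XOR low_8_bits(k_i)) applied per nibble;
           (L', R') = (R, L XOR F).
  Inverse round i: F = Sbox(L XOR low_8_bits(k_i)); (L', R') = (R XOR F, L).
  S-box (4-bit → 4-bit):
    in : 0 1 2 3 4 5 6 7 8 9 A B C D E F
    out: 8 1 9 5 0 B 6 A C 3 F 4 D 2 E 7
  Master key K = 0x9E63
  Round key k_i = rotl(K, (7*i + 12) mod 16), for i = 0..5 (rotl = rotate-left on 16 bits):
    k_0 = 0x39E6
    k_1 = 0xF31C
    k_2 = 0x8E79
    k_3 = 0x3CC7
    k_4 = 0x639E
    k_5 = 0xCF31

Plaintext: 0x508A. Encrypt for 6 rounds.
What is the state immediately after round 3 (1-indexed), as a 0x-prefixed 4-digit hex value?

s_0 = plaintext = 0x508A
s_1 = Round(s_0, k_0) = 0x8A3D
s_2 = Round(s_1, k_1) = 0x3D1B
s_3 = Round(s_2, k_2) = 0x1B54
s_4 = Round(s_3, k_3) = 0x542E
s_5 = Round(s_4, k_4) = 0x2E1C
s_6 = Round(s_5, k_5) = 0x1CBC

0x1B54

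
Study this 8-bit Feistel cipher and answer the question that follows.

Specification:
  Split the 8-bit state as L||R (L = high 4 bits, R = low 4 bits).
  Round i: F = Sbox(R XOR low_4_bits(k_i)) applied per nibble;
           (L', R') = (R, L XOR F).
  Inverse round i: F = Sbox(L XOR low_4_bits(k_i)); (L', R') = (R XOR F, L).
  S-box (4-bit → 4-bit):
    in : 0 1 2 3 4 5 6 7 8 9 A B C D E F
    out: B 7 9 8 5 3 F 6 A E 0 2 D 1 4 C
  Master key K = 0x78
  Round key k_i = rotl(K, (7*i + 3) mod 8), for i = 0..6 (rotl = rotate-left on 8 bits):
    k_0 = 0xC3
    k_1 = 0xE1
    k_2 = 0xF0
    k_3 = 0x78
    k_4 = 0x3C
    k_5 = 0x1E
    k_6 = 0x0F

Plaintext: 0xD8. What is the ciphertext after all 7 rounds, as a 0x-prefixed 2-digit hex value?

s_0 = plaintext = 0xD8
s_1 = Round(s_0, k_0) = 0x8F
s_2 = Round(s_1, k_1) = 0xFC
s_3 = Round(s_2, k_2) = 0xC2
s_4 = Round(s_3, k_3) = 0x2C
s_5 = Round(s_4, k_4) = 0xC9
s_6 = Round(s_5, k_5) = 0x9A
s_7 = Round(s_6, k_6) = 0xAA

0xAA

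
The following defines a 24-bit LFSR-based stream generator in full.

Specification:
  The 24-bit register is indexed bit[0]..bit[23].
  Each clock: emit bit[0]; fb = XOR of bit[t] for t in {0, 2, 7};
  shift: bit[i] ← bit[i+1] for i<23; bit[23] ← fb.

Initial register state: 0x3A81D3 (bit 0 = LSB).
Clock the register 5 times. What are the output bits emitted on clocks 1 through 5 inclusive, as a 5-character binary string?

reg_0 = 0x3A81D3
clock 1: out=1, reg = 0x1D40E9
clock 2: out=1, reg = 0x0EA074
clock 3: out=0, reg = 0x87503A
clock 4: out=0, reg = 0x43A81D
clock 5: out=1, reg = 0x21D40E

11001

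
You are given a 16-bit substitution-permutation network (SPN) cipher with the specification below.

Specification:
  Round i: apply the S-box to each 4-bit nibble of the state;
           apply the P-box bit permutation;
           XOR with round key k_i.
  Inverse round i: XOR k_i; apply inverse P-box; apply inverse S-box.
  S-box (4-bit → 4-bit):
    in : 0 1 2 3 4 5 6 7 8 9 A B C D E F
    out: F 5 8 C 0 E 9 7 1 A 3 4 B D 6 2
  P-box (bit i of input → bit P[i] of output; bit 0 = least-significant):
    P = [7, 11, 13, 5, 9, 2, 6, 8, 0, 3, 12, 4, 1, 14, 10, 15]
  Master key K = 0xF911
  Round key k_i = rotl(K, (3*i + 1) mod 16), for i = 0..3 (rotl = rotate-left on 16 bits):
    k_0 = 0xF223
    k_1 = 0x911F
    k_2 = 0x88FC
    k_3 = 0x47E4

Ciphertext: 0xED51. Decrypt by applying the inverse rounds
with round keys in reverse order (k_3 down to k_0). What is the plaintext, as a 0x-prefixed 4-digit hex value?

0xC3AA

s_0 = ciphertext = 0xED51
s_1 = InvRound(s_0, k_3) = 0x26A0
s_2 = InvRound(s_1, k_2) = 0x397E
s_3 = InvRound(s_2, k_1) = 0x28B5
s_4 = InvRound(s_3, k_0) = 0xC3AA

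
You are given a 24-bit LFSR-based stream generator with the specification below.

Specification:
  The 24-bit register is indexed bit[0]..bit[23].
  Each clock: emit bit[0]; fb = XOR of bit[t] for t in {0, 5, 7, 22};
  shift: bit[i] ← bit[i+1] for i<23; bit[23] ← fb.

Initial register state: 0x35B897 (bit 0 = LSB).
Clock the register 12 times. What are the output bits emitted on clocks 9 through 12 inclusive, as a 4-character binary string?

reg_0 = 0x35B897
clock 1: out=1, reg = 0x1ADC4B
clock 2: out=1, reg = 0x8D6E25
clock 3: out=1, reg = 0x46B712
clock 4: out=0, reg = 0xA35B89
clock 5: out=1, reg = 0x51ADC4
clock 6: out=0, reg = 0x28D6E2
clock 7: out=0, reg = 0x146B71
clock 8: out=1, reg = 0x0A35B8
clock 9: out=0, reg = 0x051ADC
clock 10: out=0, reg = 0x828D6E
clock 11: out=0, reg = 0xC146B7
clock 12: out=1, reg = 0x60A35B

0001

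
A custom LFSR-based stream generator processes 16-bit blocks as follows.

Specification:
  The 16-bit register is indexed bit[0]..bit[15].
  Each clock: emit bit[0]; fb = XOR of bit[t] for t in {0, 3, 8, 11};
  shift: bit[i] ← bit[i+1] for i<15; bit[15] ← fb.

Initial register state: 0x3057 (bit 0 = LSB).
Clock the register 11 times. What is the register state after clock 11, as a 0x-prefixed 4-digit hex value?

reg_0 = 0x3057
clock 1: out=1, reg = 0x982B
clock 2: out=1, reg = 0xCC15
clock 3: out=1, reg = 0x660A
clock 4: out=0, reg = 0xB305
clock 5: out=1, reg = 0x5982
clock 6: out=0, reg = 0x2CC1
clock 7: out=1, reg = 0x1660
clock 8: out=0, reg = 0x0B30
clock 9: out=0, reg = 0x0598
clock 10: out=0, reg = 0x02CC
clock 11: out=0, reg = 0x8166

0x8166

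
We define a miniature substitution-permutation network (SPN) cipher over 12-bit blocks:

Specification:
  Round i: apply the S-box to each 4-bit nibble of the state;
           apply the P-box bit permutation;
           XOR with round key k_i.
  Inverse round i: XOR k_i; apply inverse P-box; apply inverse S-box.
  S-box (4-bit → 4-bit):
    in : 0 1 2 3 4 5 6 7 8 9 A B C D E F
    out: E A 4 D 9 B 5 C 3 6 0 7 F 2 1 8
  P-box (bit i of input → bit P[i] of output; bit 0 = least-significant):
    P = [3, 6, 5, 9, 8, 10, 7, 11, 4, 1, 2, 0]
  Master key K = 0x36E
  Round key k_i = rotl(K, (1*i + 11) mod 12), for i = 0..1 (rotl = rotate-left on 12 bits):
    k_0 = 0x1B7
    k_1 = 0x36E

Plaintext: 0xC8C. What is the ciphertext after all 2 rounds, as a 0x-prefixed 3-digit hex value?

s_0 = plaintext = 0xC8C
s_1 = Round(s_0, k_0) = 0x6C8
s_2 = Round(s_1, k_1) = 0xEB2

0xEB2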